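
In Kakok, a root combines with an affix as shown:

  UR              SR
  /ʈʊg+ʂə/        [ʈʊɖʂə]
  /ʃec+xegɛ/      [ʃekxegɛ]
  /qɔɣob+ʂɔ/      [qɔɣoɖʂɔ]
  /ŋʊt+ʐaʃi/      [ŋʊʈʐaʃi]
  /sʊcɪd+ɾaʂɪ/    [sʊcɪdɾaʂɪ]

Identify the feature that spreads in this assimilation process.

Comparing underlying and surface forms, /g/ → [ɖ] is the alternation; the neighbouring /ʂ/ is constant.
/g/ is velar while /ʂ/ is retroflex; the output [ɖ] is retroflex, matching the trigger — so the feature that spreads is place.
The other alternating forms pattern the same way: /c/ → [k] before /x/ (palatal → velar, matching velar); /b/ → [ɖ] before /ʂ/ (bilabial → retroflex, matching retroflex); /t/ → [ʈ] before /ʐ/ (alveolar → retroflex, matching retroflex) — only place changes, and always toward the following segment.
Nothing changes in [sʊcɪdɾaʂɪ]: there the adjacent consonants already agree in place (/d/ and /ɾ/ are both alveolar), so this form is consistent with the same rule.

place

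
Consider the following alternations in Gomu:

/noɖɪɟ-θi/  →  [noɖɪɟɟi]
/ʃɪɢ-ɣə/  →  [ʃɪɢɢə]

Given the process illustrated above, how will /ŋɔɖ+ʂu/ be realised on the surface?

The data show progressive total assimilation (/θ/ → [ɟ] after /ɟ/; /ɣ/ → [ɢ] after /ɢ/): in every case the target segment becomes identical to its preceding neighbour, copying more than a single feature.
/ʂ/ is the segment targeted by the rule; it sits immediately after /ɖ/, so it assimilates completely and surfaces as [ɖ].

[ŋɔɖɖu]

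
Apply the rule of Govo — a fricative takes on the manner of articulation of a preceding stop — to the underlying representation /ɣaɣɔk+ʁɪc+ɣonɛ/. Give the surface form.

/ʁ/ is a voiced uvular fricative. The preceding trigger /k/ is a stop, so /ʁ/ must become a stop as well.
A voiced uvular stop is [ɢ], so the surface segment is [ɢ].
The same rule applies at the second boundary: /ɣ/ → [g] next to /c/.

[ɣaɣɔkɢɪcgonɛ]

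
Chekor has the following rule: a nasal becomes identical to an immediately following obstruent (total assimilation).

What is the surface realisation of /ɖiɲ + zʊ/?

[ɖizzʊ]

/ɲ/ is the segment targeted by the rule; it sits immediately before /z/, so it assimilates completely and surfaces as [z].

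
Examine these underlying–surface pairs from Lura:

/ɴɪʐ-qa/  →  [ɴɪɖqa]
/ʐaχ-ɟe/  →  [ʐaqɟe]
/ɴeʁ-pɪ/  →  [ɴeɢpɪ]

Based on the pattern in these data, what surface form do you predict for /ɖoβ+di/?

The data show regressive manner assimilation: /ʐ/ → [ɖ] before /q/; /χ/ → [q] before /ɟ/; /ʁ/ → [ɢ] before /p/. In each pair only manner changes, matching the following consonant, while place and voice stay constant.
/β/ is a voiced bilabial fricative. The following trigger /d/ is a stop, so /β/ must become a stop as well.
The voiced bilabial stop is [b], so /β/ → [b].

[ɖobdi]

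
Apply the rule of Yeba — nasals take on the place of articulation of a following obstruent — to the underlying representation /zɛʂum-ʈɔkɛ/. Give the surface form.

The rule targets /m/ (voiced bilabial nasal), which sits before the trigger /ʈ/ (retroflex).
A voiced retroflex nasal is [ɳ], so the surface segment is [ɳ].

[zɛʂuɳʈɔkɛ]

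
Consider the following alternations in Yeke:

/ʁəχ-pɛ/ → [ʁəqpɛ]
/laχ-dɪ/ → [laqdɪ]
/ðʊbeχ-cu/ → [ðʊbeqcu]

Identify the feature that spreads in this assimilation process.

Underlying /χ/ is realised as [q] next to /p/; /p/ itself does not change.
The change fricative → stop matches the manner of the following /p/, identifying this as manner assimilation.
Checking the remaining alternations: /χ/ → [q] before /d/ (fricative → stop, matching a stop); /χ/ → [q] before /c/ (fricative → stop, matching a stop) — only manner changes, and always toward the following segment.

manner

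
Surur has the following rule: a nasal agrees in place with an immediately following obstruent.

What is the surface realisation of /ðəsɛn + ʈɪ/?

[ðəsɛɳʈɪ]

/n/ is a voiced alveolar nasal. The following trigger /ʈ/ is retroflex, so /n/ must become retroflex as well.
Changing only its place to retroflex gives [ɳ] — the voiced retroflex nasal.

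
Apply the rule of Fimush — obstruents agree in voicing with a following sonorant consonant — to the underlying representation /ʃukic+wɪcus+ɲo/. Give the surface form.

[ʃukiɟwɪcuzɲo]

/c/ is a voiceless palatal stop. The following trigger /w/ is voiced, so /c/ must become voiced as well.
Changing only its voicing to voiced gives [ɟ] — the voiced palatal stop.
The same rule applies at the second boundary: /s/ → [z] next to /ɲ/.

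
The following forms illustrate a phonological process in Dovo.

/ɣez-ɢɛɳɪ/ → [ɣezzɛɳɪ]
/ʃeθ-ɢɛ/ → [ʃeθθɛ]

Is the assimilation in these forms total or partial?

Underlying /ɢ/ is realised as [z] next to /z/; /z/ itself does not change.
The output [z] is identical to the trigger /z/ — every feature (place, manner, voicing) has been copied — so this is total assimilation.
The remaining alternation confirms this: /ɢ/ → [θ] after /θ/ — in each case the output is a copy of the preceding consonant.

total assimilation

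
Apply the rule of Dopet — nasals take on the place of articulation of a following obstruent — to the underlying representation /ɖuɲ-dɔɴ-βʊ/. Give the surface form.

[ɖundɔmβʊ]

The rule targets /ɲ/ (voiced palatal nasal), which sits before the trigger /d/ (alveolar).
Changing only its place to alveolar gives [n] — the voiced alveolar nasal.
The same rule applies at the second boundary: /ɴ/ → [m] next to /β/.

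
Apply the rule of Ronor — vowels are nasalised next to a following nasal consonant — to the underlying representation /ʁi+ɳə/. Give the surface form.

/i/ sits next to the nasal /ɳ/ and is therefore nasalised to [ĩ].

[ʁĩɳə]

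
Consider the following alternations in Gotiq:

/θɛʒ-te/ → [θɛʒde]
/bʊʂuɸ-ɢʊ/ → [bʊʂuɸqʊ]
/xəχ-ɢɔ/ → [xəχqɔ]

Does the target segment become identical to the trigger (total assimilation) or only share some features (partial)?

Comparing underlying and surface forms, /t/ → [d] is the alternation; the neighbouring /ʒ/ is constant.
/t/ is voiceless while /ʒ/ is voiced; the output [d] is voiced, matching the trigger — so the feature that spreads is voicing.
Place and manner are unchanged, so the assimilation is partial, not total.
The other alternating forms pattern the same way: /ɢ/ → [q] after /ɸ/ (voiced → voiceless, matching voiceless); /ɢ/ → [q] after /χ/ (voiced → voiceless, matching voiceless) — only voicing changes, and always toward the preceding segment.

partial assimilation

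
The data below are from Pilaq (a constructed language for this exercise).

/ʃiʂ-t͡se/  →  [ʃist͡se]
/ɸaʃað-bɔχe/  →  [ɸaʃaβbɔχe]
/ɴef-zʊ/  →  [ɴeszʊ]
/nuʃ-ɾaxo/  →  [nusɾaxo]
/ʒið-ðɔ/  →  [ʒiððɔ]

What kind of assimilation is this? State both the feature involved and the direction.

regressive place assimilation

The segment that alternates is /ʂ/, which surfaces as [s] when adjacent to /t͡s/.
The change retroflex → alveolar matches the place of the following /t͡s/, identifying this as place assimilation.
Manner and voice are unchanged, so the assimilation is partial, not total.
Checking the remaining alternations: /ð/ → [β] before /b/ (dental → bilabial, matching bilabial); /f/ → [s] before /z/ (labiodental → alveolar, matching alveolar); /ʃ/ → [s] before /ɾ/ (postalveolar → alveolar, matching alveolar) — only place changes, and always toward the following segment.
No alternation appears in [ʒiððɔ]: there the adjacent consonants already agree in place (/ð/ and /ð/ are both dental), so this form is consistent with the same rule.
The trigger is the following segment, so the direction is regressive (anticipatory).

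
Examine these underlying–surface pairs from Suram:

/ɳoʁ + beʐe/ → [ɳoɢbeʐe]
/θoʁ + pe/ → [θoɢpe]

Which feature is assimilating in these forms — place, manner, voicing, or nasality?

manner

The segment that alternates is /ʁ/, which surfaces as [ɢ] when adjacent to /b/.
/ʁ/ is a fricative while /b/ is a stop; the output [ɢ] is a stop, matching the trigger — so the feature that spreads is manner.
The other alternating form patterns the same way: /ʁ/ → [ɢ] before /p/ (fricative → stop, matching a stop) — only manner changes, and always toward the following segment.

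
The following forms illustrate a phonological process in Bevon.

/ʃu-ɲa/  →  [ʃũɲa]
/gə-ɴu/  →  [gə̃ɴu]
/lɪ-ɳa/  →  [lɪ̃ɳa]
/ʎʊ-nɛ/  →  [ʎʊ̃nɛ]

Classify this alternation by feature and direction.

The vowel /u/ surfaces as nasalised [ũ] next to the following nasal /ɲ/ — it has acquired the [+nasal] feature of its neighbour.
Likewise in the remaining data: /ə/ → [ə̃] before /ɴ/; /ɪ/ → [ɪ̃] before /ɳ/; /ʊ/ → [ʊ̃] before /n/ — each time a vowel is nasalised next to a following nasal.
Because the conditioning nasal is to the right of the vowel that changes, the process is regressive (anticipatory).

regressive nasality assimilation (vowel nasalisation)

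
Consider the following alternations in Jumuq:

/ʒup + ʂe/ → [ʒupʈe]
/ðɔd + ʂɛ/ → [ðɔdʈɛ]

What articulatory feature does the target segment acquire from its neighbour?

manner

Comparing underlying and surface forms, /ʂ/ → [ʈ] is the alternation; the neighbouring /p/ is constant.
The change fricative → stop matches the manner of the preceding /p/, identifying this as manner assimilation.
Checking the remaining alternation: /ʂ/ → [ʈ] after /d/ (fricative → stop, matching a stop) — only manner changes, and always toward the preceding segment.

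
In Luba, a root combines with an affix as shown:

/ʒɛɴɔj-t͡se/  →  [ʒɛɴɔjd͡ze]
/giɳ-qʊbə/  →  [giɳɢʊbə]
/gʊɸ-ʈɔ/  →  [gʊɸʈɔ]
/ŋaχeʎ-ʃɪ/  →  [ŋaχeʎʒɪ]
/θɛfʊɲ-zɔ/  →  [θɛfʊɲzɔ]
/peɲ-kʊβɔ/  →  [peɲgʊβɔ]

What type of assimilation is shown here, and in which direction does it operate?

progressive voicing assimilation

The segment that alternates is /t͡s/, which surfaces as [d͡z] when adjacent to /j/.
/t͡s/ is voiceless while /j/ is voiced; the output [d͡z] is voiced, matching the trigger — so the feature that spreads is voicing.
Place and manner are unchanged, so the assimilation is partial, not total.
Checking the remaining alternations: /q/ → [ɢ] after /ɳ/ (voiceless → voiced, matching voiced); /ʃ/ → [ʒ] after /ʎ/ (voiceless → voiced, matching voiced); /k/ → [g] after /ɲ/ (voiceless → voiced, matching voiced) — only voicing changes, and always toward the preceding segment.
No alternation appears in [gʊɸʈɔ], [θɛfʊɲzɔ]: there the adjacent consonants already agree in voicing (/ʈ/ and /ɸ/ are both voiceless; /z/ and /ɲ/ are both voiced), so these forms are consistent with the same rule.
Since the segment that changes follows the conditioning segment, the assimilation is progressive.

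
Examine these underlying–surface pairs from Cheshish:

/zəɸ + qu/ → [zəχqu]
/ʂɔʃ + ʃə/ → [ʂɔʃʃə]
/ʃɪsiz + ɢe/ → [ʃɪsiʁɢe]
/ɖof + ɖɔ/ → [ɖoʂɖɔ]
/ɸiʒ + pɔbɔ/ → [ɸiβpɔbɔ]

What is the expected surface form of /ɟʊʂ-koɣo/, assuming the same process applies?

[ɟʊxkoɣo]

The data show regressive place assimilation: /ɸ/ → [χ] before /q/; /z/ → [ʁ] before /ɢ/; /f/ → [ʂ] before /ɖ/; /ʒ/ → [β] before /p/. In each pair only place changes, matching the following consonant, while manner and voice stay constant.
No alternation appears in [ʂɔʃʃə]: there the adjacent consonants already agree in place (/ʃ/ and /ʃ/ are both postalveolar), so this form is consistent with the same rule.
The rule targets /ʂ/ (voiceless retroflex fricative), which sits before the trigger /k/ (velar).
The voiceless velar fricative is [x], so /ʂ/ → [x].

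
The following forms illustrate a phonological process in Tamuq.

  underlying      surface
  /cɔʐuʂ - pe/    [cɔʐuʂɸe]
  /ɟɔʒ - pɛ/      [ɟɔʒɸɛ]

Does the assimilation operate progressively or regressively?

progressive

Underlying /p/ is realised as [ɸ] next to /ʂ/; /ʂ/ itself does not change.
The change stop → fricative matches the manner of the preceding /ʂ/, identifying this as manner assimilation.
Checking the remaining alternation: /p/ → [ɸ] after /ʒ/ (stop → fricative, matching a fricative) — only manner changes, and always toward the preceding segment.
Since the segment that changes follows the conditioning segment, the assimilation is progressive.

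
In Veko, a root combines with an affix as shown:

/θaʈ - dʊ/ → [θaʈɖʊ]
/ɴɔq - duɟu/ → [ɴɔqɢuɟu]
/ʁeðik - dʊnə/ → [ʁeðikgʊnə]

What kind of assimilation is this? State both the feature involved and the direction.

The segment that alternates is /d/, which surfaces as [ɖ] when adjacent to /ʈ/.
/d/ is alveolar while /ʈ/ is retroflex; the output [ɖ] is retroflex, matching the trigger — so the feature that spreads is place.
Manner and voice are unchanged, so the assimilation is partial, not total.
Checking the remaining alternations: /d/ → [ɢ] after /q/ (alveolar → uvular, matching uvular); /d/ → [g] after /k/ (alveolar → velar, matching velar) — only place changes, and always toward the preceding segment.
Since the segment that changes follows the conditioning segment, the assimilation is progressive.

progressive place assimilation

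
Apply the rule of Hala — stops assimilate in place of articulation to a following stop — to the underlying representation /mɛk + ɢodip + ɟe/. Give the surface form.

The rule targets /k/ (voiceless velar stop), which sits before the trigger /ɢ/ (uvular).
A voiceless uvular stop is [q], so the surface segment is [q].
The same rule applies at the second boundary: /p/ → [c] next to /ɟ/.

[mɛqɢodicɟe]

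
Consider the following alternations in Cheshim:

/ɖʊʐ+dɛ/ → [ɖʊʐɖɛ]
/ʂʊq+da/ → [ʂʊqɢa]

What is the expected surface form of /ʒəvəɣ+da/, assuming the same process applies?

[ʒəvəɣga]

The data show progressive place assimilation: /d/ → [ɖ] after /ʐ/; /d/ → [ɢ] after /q/. In each pair only place changes, matching the preceding consonant, while manner and voice stay constant.
/d/ is a voiced alveolar stop. The preceding trigger /ɣ/ is velar, so /d/ must become velar as well.
A voiced velar stop is [g], so the surface segment is [g].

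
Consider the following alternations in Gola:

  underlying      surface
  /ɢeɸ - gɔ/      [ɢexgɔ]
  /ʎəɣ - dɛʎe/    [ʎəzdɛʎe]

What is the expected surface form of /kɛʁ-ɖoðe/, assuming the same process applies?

[kɛʐɖoðe]

The data show regressive place assimilation: /ɸ/ → [x] before /g/; /ɣ/ → [z] before /d/. In each pair only place changes, matching the following consonant, while manner and voice stay constant.
/ʁ/ is a voiced uvular fricative. The following trigger /ɖ/ is retroflex, so /ʁ/ must become retroflex as well.
A voiced retroflex fricative is [ʐ], so the surface segment is [ʐ].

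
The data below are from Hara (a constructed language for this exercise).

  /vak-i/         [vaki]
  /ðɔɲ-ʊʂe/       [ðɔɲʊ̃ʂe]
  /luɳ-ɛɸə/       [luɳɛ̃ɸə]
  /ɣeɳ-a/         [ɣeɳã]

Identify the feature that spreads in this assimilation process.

The vowel /ʊ/ surfaces as nasalised [ʊ̃] next to the preceding nasal /ɲ/ — it has acquired the [+nasal] feature of its neighbour.
The other forms show the same pattern: /ɛ/ → [ɛ̃] after /ɳ/; /a/ → [ã] after /ɳ/ — each time a vowel is nasalised next to a preceding nasal.
No change occurs in [vaki] because the vowel at the boundary is adjacent to an oral consonant, not a nasal (/i/ next to /k/).

nasality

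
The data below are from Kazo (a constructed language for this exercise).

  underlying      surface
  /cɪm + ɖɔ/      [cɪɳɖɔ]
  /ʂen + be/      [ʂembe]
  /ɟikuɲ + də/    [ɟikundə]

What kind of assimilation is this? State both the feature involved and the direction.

The segment that alternates is /m/, which surfaces as [ɳ] when adjacent to /ɖ/.
/m/ is bilabial while /ɖ/ is retroflex; the output [ɳ] is retroflex, matching the trigger — so the feature that spreads is place.
Manner and voice are unchanged, so the assimilation is partial, not total.
The same holds elsewhere in the data: /n/ → [m] before /b/ (alveolar → bilabial, matching bilabial); /ɲ/ → [n] before /d/ (palatal → alveolar, matching alveolar) — only place changes, and always toward the following segment.
The trigger is the following segment, so the direction is regressive (anticipatory).

regressive place assimilation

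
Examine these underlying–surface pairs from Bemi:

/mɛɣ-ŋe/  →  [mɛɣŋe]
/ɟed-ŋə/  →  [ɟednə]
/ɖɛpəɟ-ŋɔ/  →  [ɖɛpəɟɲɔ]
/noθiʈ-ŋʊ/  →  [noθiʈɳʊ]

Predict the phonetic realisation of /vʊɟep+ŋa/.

The data show progressive place assimilation: /ŋ/ → [n] after /d/; /ŋ/ → [ɲ] after /ɟ/; /ŋ/ → [ɳ] after /ʈ/. In each pair only place changes, matching the preceding consonant, while manner and voice stay constant.
Nothing changes in [mɛɣŋe]: there the adjacent consonants already agree in place (/ŋ/ and /ɣ/ are both velar), so this form is consistent with the same rule.
The rule targets /ŋ/ (voiced velar nasal), which sits after the trigger /p/ (bilabial).
A voiced bilabial nasal is [m], so the surface segment is [m].

[vʊɟepma]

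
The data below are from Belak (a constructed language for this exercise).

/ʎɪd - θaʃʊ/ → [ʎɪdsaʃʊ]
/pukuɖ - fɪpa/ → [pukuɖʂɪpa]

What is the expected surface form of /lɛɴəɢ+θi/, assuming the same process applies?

The data show progressive place assimilation: /θ/ → [s] after /d/; /f/ → [ʂ] after /ɖ/. In each pair only place changes, matching the preceding consonant, while manner and voice stay constant.
The rule targets /θ/ (voiceless dental fricative), which sits after the trigger /ɢ/ (uvular).
The voiceless uvular fricative is [χ], so /θ/ → [χ].

[lɛɴəɢχi]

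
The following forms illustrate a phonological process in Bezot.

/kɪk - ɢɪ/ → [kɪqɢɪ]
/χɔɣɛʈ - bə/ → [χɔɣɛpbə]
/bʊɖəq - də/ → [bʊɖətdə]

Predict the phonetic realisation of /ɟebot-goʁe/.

The data show regressive place assimilation: /k/ → [q] before /ɢ/; /ʈ/ → [p] before /b/; /q/ → [t] before /d/. In each pair only place changes, matching the following consonant, while manner and voice stay constant.
/t/ is a voiceless alveolar stop. The following trigger /g/ is velar, so /t/ must become velar as well.
Changing only its place to velar gives [k] — the voiceless velar stop.

[ɟebokgoʁe]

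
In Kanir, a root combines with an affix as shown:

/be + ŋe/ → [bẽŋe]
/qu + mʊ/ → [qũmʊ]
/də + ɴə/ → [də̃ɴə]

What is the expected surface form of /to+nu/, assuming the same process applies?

The data show regressive nasality assimilation (vowel nasalisation): /e/ → [ẽ] before /ŋ/; /u/ → [ũ] before /m/; /ə/ → [ə̃] before /ɴ/ — a vowel is nasalised by an immediately following nasal consonant.
/o/ sits next to the nasal /n/ and is therefore nasalised to [õ].

[tõnu]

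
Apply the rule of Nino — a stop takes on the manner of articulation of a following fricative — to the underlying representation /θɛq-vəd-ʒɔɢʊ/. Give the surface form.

The rule targets /q/ (voiceless uvular stop), which sits before the trigger /v/ (fricative).
Changing only its manner to fricative gives [χ] — the voiceless uvular fricative.
At the second juncture, /d/ likewise becomes [z] adjacent to /ʒ/.

[θɛχvəzʒɔɢʊ]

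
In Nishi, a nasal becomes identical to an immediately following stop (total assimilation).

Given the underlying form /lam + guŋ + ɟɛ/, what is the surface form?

[lagguɟɟɛ]

/m/ is the segment targeted by the rule; it sits immediately before /g/, so it assimilates completely and surfaces as [g].
The same rule applies at the second boundary: /ŋ/ → [ɟ] next to /ɟ/.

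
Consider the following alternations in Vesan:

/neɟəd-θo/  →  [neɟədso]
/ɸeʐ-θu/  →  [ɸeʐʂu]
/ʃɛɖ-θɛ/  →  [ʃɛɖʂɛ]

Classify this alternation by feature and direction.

progressive place assimilation

The segment that alternates is /θ/, which surfaces as [s] when adjacent to /d/.
The change dental → alveolar matches the place of the preceding /d/, identifying this as place assimilation.
Manner and voice are unchanged, so the assimilation is partial, not total.
The other alternating forms pattern the same way: /θ/ → [ʂ] after /ʐ/ (dental → retroflex, matching retroflex); /θ/ → [ʂ] after /ɖ/ (dental → retroflex, matching retroflex) — only place changes, and always toward the preceding segment.
Since the segment that changes follows the conditioning segment, the assimilation is progressive.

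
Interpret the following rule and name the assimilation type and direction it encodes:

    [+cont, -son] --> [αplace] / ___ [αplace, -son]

regressive place assimilation

The rule copies the place features (abbreviated [place]) from the environment onto the target, so the assimilating feature is place.
Since the environment is written after the underscore, the trigger follows the target; the direction is regressive.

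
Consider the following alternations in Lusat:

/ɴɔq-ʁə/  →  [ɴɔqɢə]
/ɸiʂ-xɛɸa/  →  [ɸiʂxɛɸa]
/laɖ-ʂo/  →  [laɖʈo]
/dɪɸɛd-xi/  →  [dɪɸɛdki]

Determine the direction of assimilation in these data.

progressive

The segment that alternates is /ʁ/, which surfaces as [ɢ] when adjacent to /q/.
The change fricative → stop matches the manner of the preceding /q/, identifying this as manner assimilation.
The other alternating forms pattern the same way: /ʂ/ → [ʈ] after /ɖ/ (fricative → stop, matching a stop); /x/ → [k] after /d/ (fricative → stop, matching a stop) — only manner changes, and always toward the preceding segment.
Nothing changes in [ɸiʂxɛɸa]: there the adjacent consonants already agree in manner (/x/ and /ʂ/ are both fricatives), so this form is consistent with the same rule.
The trigger is the preceding segment, so the direction is progressive (perseverative).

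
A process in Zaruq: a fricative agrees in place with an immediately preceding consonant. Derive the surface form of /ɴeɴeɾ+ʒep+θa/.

[ɴeɴeɾzepɸa]

The rule targets /ʒ/ (voiced postalveolar fricative), which sits after the trigger /ɾ/ (alveolar).
Changing only its place to alveolar gives [z] — the voiced alveolar fricative.
At the second juncture, /θ/ likewise becomes [ɸ] adjacent to /p/.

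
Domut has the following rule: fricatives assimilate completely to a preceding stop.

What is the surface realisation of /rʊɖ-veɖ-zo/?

[rʊɖɖeɖɖo]

/v/ is the segment targeted by the rule; it sits immediately after /ɖ/, so it assimilates completely and surfaces as [ɖ].
At the second juncture, /z/ likewise becomes [ɖ] adjacent to /ɖ/.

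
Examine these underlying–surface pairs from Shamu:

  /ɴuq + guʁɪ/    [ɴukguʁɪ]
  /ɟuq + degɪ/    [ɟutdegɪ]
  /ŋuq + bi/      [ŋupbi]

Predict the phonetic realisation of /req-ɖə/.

[reʈɖə]

The data show regressive place assimilation: /q/ → [k] before /g/; /q/ → [t] before /d/; /q/ → [p] before /b/. In each pair only place changes, matching the following consonant, while manner and voice stay constant.
/q/ is a voiceless uvular stop. The following trigger /ɖ/ is retroflex, so /q/ must become retroflex as well.
A voiceless retroflex stop is [ʈ], so the surface segment is [ʈ].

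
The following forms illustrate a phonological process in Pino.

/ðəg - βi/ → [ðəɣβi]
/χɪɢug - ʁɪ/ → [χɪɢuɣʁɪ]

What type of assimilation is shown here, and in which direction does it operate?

Comparing underlying and surface forms, /g/ → [ɣ] is the alternation; the neighbouring /β/ is constant.
The change stop → fricative matches the manner of the following /β/, identifying this as manner assimilation.
Place and voice are unchanged, so the assimilation is partial, not total.
Checking the remaining alternation: /g/ → [ɣ] before /ʁ/ (stop → fricative, matching a fricative) — only manner changes, and always toward the following segment.
Since the segment that changes precedes the conditioning segment, the assimilation is regressive.

regressive manner assimilation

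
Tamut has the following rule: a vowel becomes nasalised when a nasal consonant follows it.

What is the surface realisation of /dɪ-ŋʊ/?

[dɪ̃ŋʊ]

/ɪ/ sits next to the nasal /ŋ/ and is therefore nasalised to [ɪ̃].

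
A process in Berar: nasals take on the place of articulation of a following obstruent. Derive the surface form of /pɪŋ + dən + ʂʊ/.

[pɪndəɳʂʊ]

/ŋ/ is a voiced velar nasal. The following trigger /d/ is alveolar, so /ŋ/ must become alveolar as well.
The voiced alveolar nasal is [n], so /ŋ/ → [n].
The same rule applies at the second boundary: /n/ → [ɳ] next to /ʂ/.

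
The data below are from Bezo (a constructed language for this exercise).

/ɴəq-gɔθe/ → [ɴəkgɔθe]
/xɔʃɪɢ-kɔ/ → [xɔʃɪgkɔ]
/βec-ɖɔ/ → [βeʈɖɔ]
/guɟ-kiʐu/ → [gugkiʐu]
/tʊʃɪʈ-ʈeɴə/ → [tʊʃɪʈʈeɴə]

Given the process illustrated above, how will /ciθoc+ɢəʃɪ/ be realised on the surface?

[ciθoqɢəʃɪ]

The data show regressive place assimilation: /q/ → [k] before /g/; /ɢ/ → [g] before /k/; /c/ → [ʈ] before /ɖ/; /ɟ/ → [g] before /k/. In each pair only place changes, matching the following consonant, while manner and voice stay constant.
No alternation appears in [tʊʃɪʈʈeɴə]: there the adjacent consonants already agree in place (/ʈ/ and /ʈ/ are both retroflex), so this form is consistent with the same rule.
/c/ is a voiceless palatal stop. The following trigger /ɢ/ is uvular, so /c/ must become uvular as well.
Changing only its place to uvular gives [q] — the voiceless uvular stop.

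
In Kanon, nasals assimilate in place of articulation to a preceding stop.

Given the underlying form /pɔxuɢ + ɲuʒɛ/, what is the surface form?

[pɔxuɢɴuʒɛ]

The rule targets /ɲ/ (voiced palatal nasal), which sits after the trigger /ɢ/ (uvular).
The voiced uvular nasal is [ɴ], so /ɲ/ → [ɴ].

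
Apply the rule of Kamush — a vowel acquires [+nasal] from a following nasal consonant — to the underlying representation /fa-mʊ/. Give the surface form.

The vowel /a/ is adjacent to the following nasal /m/, so it acquires [+nasal] and surfaces as [ã].

[fãmʊ]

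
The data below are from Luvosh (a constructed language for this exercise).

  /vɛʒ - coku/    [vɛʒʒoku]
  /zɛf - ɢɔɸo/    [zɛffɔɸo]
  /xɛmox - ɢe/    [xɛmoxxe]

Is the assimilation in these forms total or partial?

Comparing underlying and surface forms, /c/ → [ʒ] is the alternation; the neighbouring /ʒ/ is constant.
The output [ʒ] is identical to the trigger /ʒ/ — every feature (place, manner, voicing) has been copied — so this is total assimilation.
The other forms behave the same way: /ɢ/ → [f] after /f/; /ɢ/ → [x] after /x/ — in each case the output is a copy of the preceding consonant.

total assimilation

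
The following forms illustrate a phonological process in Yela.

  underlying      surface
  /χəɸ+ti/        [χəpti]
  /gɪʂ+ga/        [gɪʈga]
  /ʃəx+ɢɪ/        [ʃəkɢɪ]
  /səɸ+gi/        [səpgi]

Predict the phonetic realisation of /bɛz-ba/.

[bɛdba]

The data show regressive manner assimilation: /ɸ/ → [p] before /t/; /ʂ/ → [ʈ] before /g/; /x/ → [k] before /ɢ/; /ɸ/ → [p] before /g/. In each pair only manner changes, matching the following consonant, while place and voice stay constant.
The rule targets /z/ (voiced alveolar fricative), which sits before the trigger /b/ (stop).
Changing only its manner to stop gives [d] — the voiced alveolar stop.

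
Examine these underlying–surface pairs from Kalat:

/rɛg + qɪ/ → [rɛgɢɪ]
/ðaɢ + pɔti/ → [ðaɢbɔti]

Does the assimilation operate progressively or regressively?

progressive

The segment that alternates is /q/, which surfaces as [ɢ] when adjacent to /g/.
The change voiceless → voiced matches the voicing of the preceding /g/, identifying this as voicing assimilation.
The same holds elsewhere in the data: /p/ → [b] after /ɢ/ (voiceless → voiced, matching voiced) — only voicing changes, and always toward the preceding segment.
The trigger is the preceding segment, so the direction is progressive (perseverative).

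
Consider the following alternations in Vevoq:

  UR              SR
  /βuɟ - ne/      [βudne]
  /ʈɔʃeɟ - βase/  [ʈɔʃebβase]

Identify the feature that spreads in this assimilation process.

place

Underlying /ɟ/ is realised as [d] next to /n/; /n/ itself does not change.
The change palatal → alveolar matches the place of the following /n/, identifying this as place assimilation.
Checking the remaining alternation: /ɟ/ → [b] before /β/ (palatal → bilabial, matching bilabial) — only place changes, and always toward the following segment.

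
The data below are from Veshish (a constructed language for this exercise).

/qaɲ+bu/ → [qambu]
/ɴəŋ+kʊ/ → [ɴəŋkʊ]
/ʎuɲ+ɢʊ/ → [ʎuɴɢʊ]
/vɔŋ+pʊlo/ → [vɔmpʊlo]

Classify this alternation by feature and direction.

The segment that alternates is /ɲ/, which surfaces as [m] when adjacent to /b/.
/ɲ/ is palatal while /b/ is bilabial; the output [m] is bilabial, matching the trigger — so the feature that spreads is place.
Manner and voice are unchanged, so the assimilation is partial, not total.
Checking the remaining alternations: /ɲ/ → [ɴ] before /ɢ/ (palatal → uvular, matching uvular); /ŋ/ → [m] before /p/ (velar → bilabial, matching bilabial) — only place changes, and always toward the following segment.
No alternation appears in [ɴəŋkʊ]: there the adjacent consonants already agree in place (/ŋ/ and /k/ are both velar), so this form is consistent with the same rule.
The trigger is the following segment, so the direction is regressive (anticipatory).

regressive place assimilation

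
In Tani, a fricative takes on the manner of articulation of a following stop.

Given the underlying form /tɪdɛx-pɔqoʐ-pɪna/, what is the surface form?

The rule targets /x/ (voiceless velar fricative), which sits before the trigger /p/ (stop).
Changing only its manner to stop gives [k] — the voiceless velar stop.
At the second juncture, /ʐ/ likewise becomes [ɖ] adjacent to /p/.

[tɪdɛkpɔqoɖpɪna]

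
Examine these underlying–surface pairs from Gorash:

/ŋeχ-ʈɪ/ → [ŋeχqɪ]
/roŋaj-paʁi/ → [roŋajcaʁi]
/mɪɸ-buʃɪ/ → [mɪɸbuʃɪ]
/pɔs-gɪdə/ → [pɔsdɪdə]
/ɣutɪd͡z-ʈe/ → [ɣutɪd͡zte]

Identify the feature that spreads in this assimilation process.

Comparing underlying and surface forms, /ʈ/ → [q] is the alternation; the neighbouring /χ/ is constant.
The change retroflex → uvular matches the place of the preceding /χ/, identifying this as place assimilation.
Checking the remaining alternations: /p/ → [c] after /j/ (bilabial → palatal, matching palatal); /g/ → [d] after /s/ (velar → alveolar, matching alveolar); /ʈ/ → [t] after /d͡z/ (retroflex → alveolar, matching alveolar) — only place changes, and always toward the preceding segment.
Nothing changes in [mɪɸbuʃɪ]: there the adjacent consonants already agree in place (/b/ and /ɸ/ are both bilabial), so this form is consistent with the same rule.

place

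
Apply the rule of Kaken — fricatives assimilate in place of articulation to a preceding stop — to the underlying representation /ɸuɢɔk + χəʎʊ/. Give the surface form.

The rule targets /χ/ (voiceless uvular fricative), which sits after the trigger /k/ (velar).
The voiceless velar fricative is [x], so /χ/ → [x].

[ɸuɢɔkxəʎʊ]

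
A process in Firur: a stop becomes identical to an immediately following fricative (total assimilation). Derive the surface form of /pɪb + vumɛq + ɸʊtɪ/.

/b/ is the segment targeted by the rule; it sits immediately before /v/, so it assimilates completely and surfaces as [v].
At the second juncture, /q/ likewise becomes [ɸ] adjacent to /ɸ/.

[pɪvvumɛɸɸʊtɪ]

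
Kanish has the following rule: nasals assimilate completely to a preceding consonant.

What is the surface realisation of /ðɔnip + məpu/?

/m/ is the segment targeted by the rule; it sits immediately after /p/, so it assimilates completely and surfaces as [p].

[ðɔnippəpu]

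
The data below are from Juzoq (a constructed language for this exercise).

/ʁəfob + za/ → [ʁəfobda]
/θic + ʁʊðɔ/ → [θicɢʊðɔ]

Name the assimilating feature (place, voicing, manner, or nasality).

manner

The segment that alternates is /z/, which surfaces as [d] when adjacent to /b/.
/z/ is a fricative while /b/ is a stop; the output [d] is a stop, matching the trigger — so the feature that spreads is manner.
The other alternating form patterns the same way: /ʁ/ → [ɢ] after /c/ (fricative → stop, matching a stop) — only manner changes, and always toward the preceding segment.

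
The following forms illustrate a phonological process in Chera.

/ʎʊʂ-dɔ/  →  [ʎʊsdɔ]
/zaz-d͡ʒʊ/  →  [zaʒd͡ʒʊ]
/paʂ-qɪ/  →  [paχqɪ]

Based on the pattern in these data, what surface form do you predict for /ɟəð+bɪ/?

The data show regressive place assimilation: /ʂ/ → [s] before /d/; /z/ → [ʒ] before /d͡ʒ/; /ʂ/ → [χ] before /q/. In each pair only place changes, matching the following consonant, while manner and voice stay constant.
The rule targets /ð/ (voiced dental fricative), which sits before the trigger /b/ (bilabial).
Changing only its place to bilabial gives [β] — the voiced bilabial fricative.

[ɟəβbɪ]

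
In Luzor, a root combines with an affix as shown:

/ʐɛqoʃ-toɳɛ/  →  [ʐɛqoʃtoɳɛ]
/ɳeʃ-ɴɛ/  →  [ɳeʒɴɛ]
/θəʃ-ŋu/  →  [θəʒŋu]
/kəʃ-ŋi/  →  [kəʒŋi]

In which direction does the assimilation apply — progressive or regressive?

The segment that alternates is /ʃ/, which surfaces as [ʒ] when adjacent to /ɴ/.
The change voiceless → voiced matches the voicing of the following /ɴ/, identifying this as voicing assimilation.
The same holds elsewhere in the data: /ʃ/ → [ʒ] before /ŋ/ (voiceless → voiced, matching voiced) — only voicing changes, and always toward the following segment.
Nothing changes in [ʐɛqoʃtoɳɛ]: there the adjacent consonants already agree in voicing (/ʃ/ and /t/ are both voiceless), so this form is consistent with the same rule.
Since the segment that changes precedes the conditioning segment, the assimilation is regressive.

regressive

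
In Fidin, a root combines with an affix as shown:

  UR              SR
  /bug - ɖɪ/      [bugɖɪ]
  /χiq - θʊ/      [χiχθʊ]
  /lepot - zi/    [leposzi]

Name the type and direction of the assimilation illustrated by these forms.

Underlying /q/ is realised as [χ] next to /θ/; /θ/ itself does not change.
The change stop → fricative matches the manner of the following /θ/, identifying this as manner assimilation.
Place and voice are unchanged, so the assimilation is partial, not total.
The same holds elsewhere in the data: /t/ → [s] before /z/ (stop → fricative, matching a fricative) — only manner changes, and always toward the following segment.
Nothing changes in [bugɖɪ]: there the adjacent consonants already agree in manner (/g/ and /ɖ/ are both stops), so this form is consistent with the same rule.
The trigger is the following segment, so the direction is regressive (anticipatory).

regressive manner assimilation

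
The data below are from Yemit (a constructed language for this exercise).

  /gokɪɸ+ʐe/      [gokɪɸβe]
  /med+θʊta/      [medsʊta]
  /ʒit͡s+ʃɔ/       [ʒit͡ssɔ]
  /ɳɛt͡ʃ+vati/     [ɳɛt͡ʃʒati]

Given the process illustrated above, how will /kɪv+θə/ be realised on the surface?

[kɪvfə]

The data show progressive place assimilation: /ʐ/ → [β] after /ɸ/; /θ/ → [s] after /d/; /ʃ/ → [s] after /t͡s/; /v/ → [ʒ] after /t͡ʃ/. In each pair only place changes, matching the preceding consonant, while manner and voice stay constant.
The rule targets /θ/ (voiceless dental fricative), which sits after the trigger /v/ (labiodental).
Changing only its place to labiodental gives [f] — the voiceless labiodental fricative.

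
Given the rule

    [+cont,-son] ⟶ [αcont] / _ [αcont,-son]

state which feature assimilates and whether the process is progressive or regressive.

regressive manner assimilation

The shared variable α links the value of [cont] on the target to that of the neighbouring obstruent. [cont] distinguishes stops from fricatives — a manner-of-articulation feature — so this is manner assimilation.
The conditioning segment sits to the right of the focus bar, meaning the trigger follows the segment that changes — regressive assimilation.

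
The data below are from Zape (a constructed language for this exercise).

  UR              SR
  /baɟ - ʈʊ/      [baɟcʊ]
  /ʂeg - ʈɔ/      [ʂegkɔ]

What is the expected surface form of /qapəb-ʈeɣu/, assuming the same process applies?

[qapəbpeɣu]

The data show progressive place assimilation: /ʈ/ → [c] after /ɟ/; /ʈ/ → [k] after /g/. In each pair only place changes, matching the preceding consonant, while manner and voice stay constant.
The rule targets /ʈ/ (voiceless retroflex stop), which sits after the trigger /b/ (bilabial).
Changing only its place to bilabial gives [p] — the voiceless bilabial stop.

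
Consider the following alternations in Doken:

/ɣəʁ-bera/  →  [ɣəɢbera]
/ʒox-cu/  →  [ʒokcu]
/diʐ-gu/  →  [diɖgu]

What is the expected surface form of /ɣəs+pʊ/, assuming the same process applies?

The data show regressive manner assimilation: /ʁ/ → [ɢ] before /b/; /x/ → [k] before /c/; /ʐ/ → [ɖ] before /g/. In each pair only manner changes, matching the following consonant, while place and voice stay constant.
The rule targets /s/ (voiceless alveolar fricative), which sits before the trigger /p/ (stop).
Changing only its manner to stop gives [t] — the voiceless alveolar stop.

[ɣətpʊ]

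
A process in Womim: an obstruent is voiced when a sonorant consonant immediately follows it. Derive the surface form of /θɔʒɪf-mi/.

The rule targets /f/ (voiceless labiodental fricative), which sits before the trigger /m/ (voiced).
The voiced labiodental fricative is [v], so /f/ → [v].

[θɔʒɪvmi]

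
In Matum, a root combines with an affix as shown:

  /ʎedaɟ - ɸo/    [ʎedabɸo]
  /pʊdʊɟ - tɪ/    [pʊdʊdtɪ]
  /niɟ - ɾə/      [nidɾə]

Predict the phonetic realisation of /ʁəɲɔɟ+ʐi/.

The data show regressive place assimilation: /ɟ/ → [b] before /ɸ/; /ɟ/ → [d] before /t/; /ɟ/ → [d] before /ɾ/. In each pair only place changes, matching the following consonant, while manner and voice stay constant.
/ɟ/ is a voiced palatal stop. The following trigger /ʐ/ is retroflex, so /ɟ/ must become retroflex as well.
A voiced retroflex stop is [ɖ], so the surface segment is [ɖ].

[ʁəɲɔɖʐi]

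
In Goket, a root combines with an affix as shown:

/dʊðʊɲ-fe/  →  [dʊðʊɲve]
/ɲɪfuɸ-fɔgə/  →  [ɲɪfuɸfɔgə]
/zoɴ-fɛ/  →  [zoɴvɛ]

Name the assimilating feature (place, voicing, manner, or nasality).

voicing

The segment that alternates is /f/, which surfaces as [v] when adjacent to /ɲ/.
/f/ is voiceless while /ɲ/ is voiced; the output [v] is voiced, matching the trigger — so the feature that spreads is voicing.
Checking the remaining alternation: /f/ → [v] after /ɴ/ (voiceless → voiced, matching voiced) — only voicing changes, and always toward the preceding segment.
Nothing changes in [ɲɪfuɸfɔgə]: there the adjacent consonants already agree in voicing (/f/ and /ɸ/ are both voiceless), so this form is consistent with the same rule.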